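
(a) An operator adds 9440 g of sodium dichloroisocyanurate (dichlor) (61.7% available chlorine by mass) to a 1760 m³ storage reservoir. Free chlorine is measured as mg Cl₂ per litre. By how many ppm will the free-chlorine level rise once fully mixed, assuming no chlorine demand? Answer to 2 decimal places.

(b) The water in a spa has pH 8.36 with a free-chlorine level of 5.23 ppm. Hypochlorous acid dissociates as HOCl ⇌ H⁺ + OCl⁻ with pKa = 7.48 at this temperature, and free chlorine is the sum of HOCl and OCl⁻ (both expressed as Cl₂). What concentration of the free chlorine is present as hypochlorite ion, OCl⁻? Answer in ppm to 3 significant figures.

(a) Volume: 1760 m³ = 1,760,000 L.
(a) Available chlorine delivered: 9440 g × 0.617 = 5824 g as Cl₂.
(a) Concentration rise: 5824 g / 1,760,000 L = 3.309 mg/L = 3.31 ppm.

(b) [OCl⁻]/[HOCl] = 10^(pH − pKa) = 10^(8.36 − 7.48) = 10^0.88 = 7.586.
(b) Fraction as HOCl = 1 / (1 + 7.586) = 0.1165.
(b) OCl⁻ = (1 − 0.1165) × 5.23 ppm = 4.621 ppm.

(a) 3.31 ppm; (b) 4.62 ppm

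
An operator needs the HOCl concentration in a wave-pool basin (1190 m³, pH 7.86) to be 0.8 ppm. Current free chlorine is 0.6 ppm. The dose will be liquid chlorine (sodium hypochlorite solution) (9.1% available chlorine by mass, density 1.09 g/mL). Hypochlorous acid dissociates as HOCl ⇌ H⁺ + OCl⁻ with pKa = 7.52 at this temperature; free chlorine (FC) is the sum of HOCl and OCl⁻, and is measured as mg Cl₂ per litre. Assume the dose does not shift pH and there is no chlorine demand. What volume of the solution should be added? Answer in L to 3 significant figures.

23.4 L

Volume: 1190 m³ = 1,190,000 L.
[OCl⁻]/[HOCl] = 10^(pH − pKa) = 10^(7.86 − 7.52) = 2.188; fraction as HOCl = 1/(1 + 2.188) = 0.3137.
Free chlorine required for 0.8 ppm HOCl: 0.8 / 0.3137 = 2.55 ppm.
FC to add: 2.55 − 0.6 = 1.95 mg/L as Cl₂.
Cl₂ equivalent: 1.95 mg/L × 1,190,000 L = 2321 g.
Product at 9.1% available Cl: 2321 / 0.091 = 25,500 g.
Volume: 25,500 g ÷ 1.09 g/mL = 23,400 mL.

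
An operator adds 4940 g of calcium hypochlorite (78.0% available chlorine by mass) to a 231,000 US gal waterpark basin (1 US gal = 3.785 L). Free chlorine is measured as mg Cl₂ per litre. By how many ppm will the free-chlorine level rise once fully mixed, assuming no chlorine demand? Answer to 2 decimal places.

Volume: 231,000 US gal × 3.785 L/gal = 874,335 L.
Available chlorine delivered: 4940 g × 0.78 = 3853 g as Cl₂.
Concentration rise: 3853 g / 874,335 L = 4.407 mg/L = 4.41 ppm.

4.41 ppm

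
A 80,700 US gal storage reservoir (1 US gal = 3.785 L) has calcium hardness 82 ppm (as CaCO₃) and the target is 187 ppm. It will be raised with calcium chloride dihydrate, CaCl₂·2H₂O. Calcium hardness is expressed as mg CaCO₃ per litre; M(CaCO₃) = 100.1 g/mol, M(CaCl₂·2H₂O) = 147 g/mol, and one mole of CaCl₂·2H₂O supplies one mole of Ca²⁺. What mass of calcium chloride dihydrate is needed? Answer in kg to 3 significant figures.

Volume: 80,700 US gal × 3.785 L/gal = 305,450 L.
Hardness to add: (187 − 82) = 105 mg/L as CaCO₃ × 305,450 L = 32,070 g as CaCO₃.
Moles of Ca²⁺ (1 mol Ca²⁺ ≡ 1 mol CaCO₃): 32,070 / 100.1 g/mol = 320.4 mol.
Mass of CaCl₂·2H₂O: 320.4 × 147 = 47,100 g.

47.1 kg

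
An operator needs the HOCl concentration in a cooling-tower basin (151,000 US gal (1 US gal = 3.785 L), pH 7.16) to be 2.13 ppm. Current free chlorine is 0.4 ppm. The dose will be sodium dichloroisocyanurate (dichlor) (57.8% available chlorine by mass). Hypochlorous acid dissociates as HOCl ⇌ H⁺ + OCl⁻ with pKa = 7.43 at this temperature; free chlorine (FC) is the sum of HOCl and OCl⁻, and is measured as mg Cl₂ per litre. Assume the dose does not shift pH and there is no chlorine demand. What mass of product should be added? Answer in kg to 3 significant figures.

Volume: 151,000 US gal × 3.785 L/gal = 571,535 L.
[OCl⁻]/[HOCl] = 10^(pH − pKa) = 10^(7.16 − 7.43) = 0.537; fraction as HOCl = 1/(1 + 0.537) = 0.6506.
Free chlorine required for 2.13 ppm HOCl: 2.13 / 0.6506 = 3.274 ppm.
FC to add: 3.274 − 0.4 = 2.874 mg/L as Cl₂.
Cl₂ equivalent: 2.874 mg/L × 571,535 L = 1643 g.
Product at 57.8% available Cl: 1643 / 0.578 = 2842 g.

2.84 kg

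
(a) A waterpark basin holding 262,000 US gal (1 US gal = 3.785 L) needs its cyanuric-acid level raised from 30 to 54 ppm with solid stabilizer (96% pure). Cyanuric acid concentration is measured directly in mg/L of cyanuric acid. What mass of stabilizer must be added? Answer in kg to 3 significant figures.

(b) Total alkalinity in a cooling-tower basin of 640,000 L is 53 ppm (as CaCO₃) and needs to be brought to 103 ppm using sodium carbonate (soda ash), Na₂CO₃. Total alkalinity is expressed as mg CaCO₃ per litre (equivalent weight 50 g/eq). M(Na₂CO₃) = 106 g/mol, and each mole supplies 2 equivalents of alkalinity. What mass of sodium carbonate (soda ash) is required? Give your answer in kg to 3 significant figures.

(a) 24.8 kg; (b) 33.9 kg

(a) Volume: 262,000 US gal × 3.785 L/gal = 991,670 L.
(a) CYA to add: (54 − 30) = 24 mg/L × 991,670 L = 23,800 g cyanuric acid.
(a) At 96% purity: 23,800 / 0.96 = 24,790 g product.

(b) Alkalinity to add: (103 − 53) = 50 mg/L as CaCO₃ × 640,000 L = 32,000 g as CaCO₃.
(b) Equivalents: 32,000 g ÷ 50 g/eq = 640 eq.
(b) Each mole of Na₂CO₃ supplies 2 eq, so 640 / 2 = 320 mol.
(b) Mass: 320 mol × 106 g/mol = 33,920 g.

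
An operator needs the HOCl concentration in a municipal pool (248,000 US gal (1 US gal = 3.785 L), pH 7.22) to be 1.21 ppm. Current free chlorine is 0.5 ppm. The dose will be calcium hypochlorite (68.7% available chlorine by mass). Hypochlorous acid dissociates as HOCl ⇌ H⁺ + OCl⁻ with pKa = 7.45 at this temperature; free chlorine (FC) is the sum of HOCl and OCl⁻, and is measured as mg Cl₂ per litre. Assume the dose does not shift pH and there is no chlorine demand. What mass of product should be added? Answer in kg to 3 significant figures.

1.94 kg

Volume: 248,000 US gal × 3.785 L/gal = 938,680 L.
[OCl⁻]/[HOCl] = 10^(pH − pKa) = 10^(7.22 − 7.45) = 0.5888; fraction as HOCl = 1/(1 + 0.5888) = 0.6294.
Free chlorine required for 1.21 ppm HOCl: 1.21 / 0.6294 = 1.923 ppm.
FC to add: 1.923 − 0.5 = 1.423 mg/L as Cl₂.
Cl₂ equivalent: 1.423 mg/L × 938,680 L = 1335 g.
Product at 68.7% available Cl: 1335 / 0.687 = 1944 g.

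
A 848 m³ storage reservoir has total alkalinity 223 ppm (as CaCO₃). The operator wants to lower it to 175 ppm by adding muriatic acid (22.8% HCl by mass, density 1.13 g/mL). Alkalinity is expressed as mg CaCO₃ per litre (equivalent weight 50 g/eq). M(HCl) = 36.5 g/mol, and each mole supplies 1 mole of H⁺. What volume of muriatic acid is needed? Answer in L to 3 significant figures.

Volume: 848 m³ = 848,000 L.
Alkalinity to neutralize: (223 − 175) = 48 mg/L as CaCO₃ × 848,000 L = 40,700 g as CaCO₃.
Equivalents of H⁺ required: 40,700 ÷ 50 g/eq = 814.1 eq = 814.1 mol HCl.
Mass of HCl: 814.1 × 36.5 = 29,710 g.
Mass of 22.8% solution: 29,710 / 0.228 = 130,300 g.
Volume: 130,300 g ÷ 1.13 g/mL = 115,300 mL.

115 L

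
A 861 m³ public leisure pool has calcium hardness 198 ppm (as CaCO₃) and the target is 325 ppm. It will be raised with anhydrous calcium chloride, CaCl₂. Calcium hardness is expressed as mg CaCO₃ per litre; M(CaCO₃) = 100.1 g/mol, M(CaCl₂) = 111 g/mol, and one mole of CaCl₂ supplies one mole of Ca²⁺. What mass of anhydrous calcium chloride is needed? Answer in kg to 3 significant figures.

Volume: 861 m³ = 861,000 L.
Hardness to add: (325 − 198) = 127 mg/L as CaCO₃ × 861,000 L = 109,300 g as CaCO₃.
Moles of Ca²⁺ (1 mol Ca²⁺ ≡ 1 mol CaCO₃): 109,300 / 100.1 g/mol = 1092 mol.
Mass of CaCl₂: 1092 × 111 = 121,300 g.

121 kg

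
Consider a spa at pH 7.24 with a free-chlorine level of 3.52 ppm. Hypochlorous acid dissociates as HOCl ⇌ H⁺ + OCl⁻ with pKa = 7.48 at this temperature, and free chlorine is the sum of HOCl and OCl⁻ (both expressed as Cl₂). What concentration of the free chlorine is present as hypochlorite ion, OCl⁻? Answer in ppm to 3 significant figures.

1.29 ppm

[OCl⁻]/[HOCl] = 10^(pH − pKa) = 10^(7.24 − 7.48) = 10^-0.24 = 0.5754.
Fraction as HOCl = 1 / (1 + 0.5754) = 0.6347.
OCl⁻ = (1 − 0.6347) × 3.52 ppm = 1.286 ppm.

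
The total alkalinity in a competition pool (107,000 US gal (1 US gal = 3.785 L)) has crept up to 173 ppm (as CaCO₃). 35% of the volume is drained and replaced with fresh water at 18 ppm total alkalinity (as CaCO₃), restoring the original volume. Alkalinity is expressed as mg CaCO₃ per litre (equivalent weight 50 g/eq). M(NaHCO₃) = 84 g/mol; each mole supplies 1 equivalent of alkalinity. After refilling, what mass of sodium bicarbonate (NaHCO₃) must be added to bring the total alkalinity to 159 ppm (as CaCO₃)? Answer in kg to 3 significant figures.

27.4 kg

Volume: 107,000 US gal × 3.785 L/gal = 404,995 L.
After draining 35% and refilling: 173 × 0.65 + 18 × 0.35 = 118.75 ppm.
Deficit to target: 159 − 118.75 = 40.25 mg/L.
As CaCO₃: 40.25 mg/L × 404,995 L = 16,300 g; ÷ 50 g/eq ÷ 1 = 326 mol NaHCO₃.
Mass: 326 × 84 = 27,390 g.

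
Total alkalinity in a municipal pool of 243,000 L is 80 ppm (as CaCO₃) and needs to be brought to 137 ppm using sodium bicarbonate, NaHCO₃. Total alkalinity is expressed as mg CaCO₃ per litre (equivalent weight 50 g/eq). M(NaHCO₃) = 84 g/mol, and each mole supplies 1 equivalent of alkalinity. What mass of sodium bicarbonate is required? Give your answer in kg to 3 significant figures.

23.3 kg

Alkalinity to add: (137 − 80) = 57 mg/L as CaCO₃ × 243,000 L = 13,850 g as CaCO₃.
Equivalents: 13,850 g ÷ 50 g/eq = 277 eq.
NaHCO₃ supplies 1 eq per mole → 277 mol.
Mass: 277 mol × 84 g/mol = 23,270 g.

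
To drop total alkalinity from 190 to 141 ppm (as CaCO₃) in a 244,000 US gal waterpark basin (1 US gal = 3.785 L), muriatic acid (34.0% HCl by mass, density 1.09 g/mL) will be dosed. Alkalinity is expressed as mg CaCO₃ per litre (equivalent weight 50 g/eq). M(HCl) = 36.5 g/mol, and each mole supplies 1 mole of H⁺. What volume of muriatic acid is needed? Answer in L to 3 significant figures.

Volume: 244,000 US gal × 3.785 L/gal = 923,540 L.
Alkalinity to neutralize: (190 − 141) = 49 mg/L as CaCO₃ × 923,540 L = 45,250 g as CaCO₃.
Equivalents of H⁺ required: 45,250 ÷ 50 g/eq = 905.1 eq = 905.1 mol HCl.
Mass of HCl: 905.1 × 36.5 = 33,040 g.
Mass of 34.0% solution: 33,040 / 0.34 = 97,160 g.
Volume: 97,160 g ÷ 1.09 g/mL = 89,140 mL.

89.1 L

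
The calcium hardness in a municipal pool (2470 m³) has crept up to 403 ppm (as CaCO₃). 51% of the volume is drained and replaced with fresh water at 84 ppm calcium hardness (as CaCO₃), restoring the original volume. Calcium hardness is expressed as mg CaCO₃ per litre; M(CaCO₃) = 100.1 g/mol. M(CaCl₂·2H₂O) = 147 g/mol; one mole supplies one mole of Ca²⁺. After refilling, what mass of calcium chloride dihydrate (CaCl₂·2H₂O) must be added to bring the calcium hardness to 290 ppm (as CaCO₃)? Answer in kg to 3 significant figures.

180 kg

Volume: 2470 m³ = 2,470,000 L.
After draining 51% and refilling: 403 × 0.49 + 84 × 0.51 = 240.31 ppm.
Deficit to target: 290 − 240.31 = 49.69 mg/L.
As CaCO₃: 49.69 mg/L × 2,470,000 L = 122,700 g; ÷ 100.1 = 1226 mol Ca²⁺.
Mass: 1226 × 147 = 180,200 g.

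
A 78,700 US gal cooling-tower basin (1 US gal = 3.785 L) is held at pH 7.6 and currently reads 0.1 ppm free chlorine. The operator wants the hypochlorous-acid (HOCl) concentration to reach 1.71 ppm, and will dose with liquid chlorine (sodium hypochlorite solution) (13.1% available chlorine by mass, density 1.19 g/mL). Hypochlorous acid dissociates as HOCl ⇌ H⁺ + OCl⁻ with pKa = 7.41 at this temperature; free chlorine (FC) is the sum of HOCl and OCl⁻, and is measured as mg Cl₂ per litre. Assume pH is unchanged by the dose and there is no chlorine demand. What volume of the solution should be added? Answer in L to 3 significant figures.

8.14 L

Volume: 78,700 US gal × 3.785 L/gal = 297,880 L.
[OCl⁻]/[HOCl] = 10^(pH − pKa) = 10^(7.6 − 7.41) = 1.549; fraction as HOCl = 1/(1 + 1.549) = 0.3923.
Free chlorine required for 1.71 ppm HOCl: 1.71 / 0.3923 = 4.358 ppm.
FC to add: 4.358 − 0.1 = 4.258 mg/L as Cl₂.
Cl₂ equivalent: 4.258 mg/L × 297,880 L = 1269 g.
Product at 13.1% available Cl: 1269 / 0.131 = 9683 g.
Volume: 9683 g ÷ 1.19 g/mL = 8137 mL.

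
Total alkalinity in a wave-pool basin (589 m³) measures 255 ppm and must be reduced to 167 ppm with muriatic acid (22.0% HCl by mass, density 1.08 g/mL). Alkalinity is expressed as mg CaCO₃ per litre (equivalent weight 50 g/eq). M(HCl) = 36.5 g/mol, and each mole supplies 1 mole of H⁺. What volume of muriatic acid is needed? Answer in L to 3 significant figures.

159 L

Volume: 589 m³ = 589,000 L.
Alkalinity to neutralize: (255 − 167) = 88 mg/L as CaCO₃ × 589,000 L = 51,830 g as CaCO₃.
Equivalents of H⁺ required: 51,830 ÷ 50 g/eq = 1037 eq = 1037 mol HCl.
Mass of HCl: 1037 × 36.5 = 37,840 g.
Mass of 22.0% solution: 37,840 / 0.22 = 172,000 g.
Volume: 172,000 g ÷ 1.08 g/mL = 159,200 mL.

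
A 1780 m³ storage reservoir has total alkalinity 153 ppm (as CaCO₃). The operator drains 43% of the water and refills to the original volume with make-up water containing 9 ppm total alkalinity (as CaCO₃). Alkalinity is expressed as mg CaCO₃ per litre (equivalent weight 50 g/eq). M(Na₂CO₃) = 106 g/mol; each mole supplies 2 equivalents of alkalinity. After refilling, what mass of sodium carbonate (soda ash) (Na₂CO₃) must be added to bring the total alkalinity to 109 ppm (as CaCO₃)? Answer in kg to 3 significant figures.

33.8 kg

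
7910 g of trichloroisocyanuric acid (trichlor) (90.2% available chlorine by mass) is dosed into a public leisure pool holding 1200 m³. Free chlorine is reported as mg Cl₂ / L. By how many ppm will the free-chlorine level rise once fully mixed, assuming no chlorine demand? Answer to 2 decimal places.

5.95 ppm

Volume: 1200 m³ = 1,200,000 L.
Available chlorine delivered: 7910 g × 0.902 = 7135 g as Cl₂.
Concentration rise: 7135 g / 1,200,000 L = 5.946 mg/L = 5.95 ppm.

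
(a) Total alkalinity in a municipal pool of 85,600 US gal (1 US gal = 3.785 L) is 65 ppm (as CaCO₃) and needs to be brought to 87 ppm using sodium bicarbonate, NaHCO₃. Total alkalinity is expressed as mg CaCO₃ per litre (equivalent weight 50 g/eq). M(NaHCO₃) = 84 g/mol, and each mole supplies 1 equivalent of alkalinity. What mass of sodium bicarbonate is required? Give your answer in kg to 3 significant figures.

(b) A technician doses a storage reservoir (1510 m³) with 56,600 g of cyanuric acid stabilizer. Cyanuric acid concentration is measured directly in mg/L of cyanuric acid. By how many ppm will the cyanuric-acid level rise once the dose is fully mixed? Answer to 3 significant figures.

(a) Volume: 85,600 US gal × 3.785 L/gal = 323,996 L.
(a) Alkalinity to add: (87 − 65) = 22 mg/L as CaCO₃ × 323,996 L = 7128 g as CaCO₃.
(a) Equivalents: 7128 g ÷ 50 g/eq = 142.6 eq.
(a) NaHCO₃ supplies 1 eq per mole → 142.6 mol.
(a) Mass: 142.6 mol × 84 g/mol = 11,970 g.

(b) Volume: 1510 m³ = 1,510,000 L.
(b) Rise: 56,600 g / 1,510,000 L × 1000 = 37.48 mg/L.

(a) 12.0 kg; (b) 37.5 ppm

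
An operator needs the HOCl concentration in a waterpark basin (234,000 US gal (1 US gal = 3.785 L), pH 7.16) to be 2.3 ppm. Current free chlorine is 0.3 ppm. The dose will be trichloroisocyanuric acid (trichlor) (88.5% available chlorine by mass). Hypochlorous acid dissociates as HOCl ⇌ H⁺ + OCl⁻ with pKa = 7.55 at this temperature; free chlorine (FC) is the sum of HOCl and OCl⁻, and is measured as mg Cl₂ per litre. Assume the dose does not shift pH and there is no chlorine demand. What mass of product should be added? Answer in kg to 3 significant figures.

Volume: 234,000 US gal × 3.785 L/gal = 885,690 L.
[OCl⁻]/[HOCl] = 10^(pH − pKa) = 10^(7.16 − 7.55) = 0.4074; fraction as HOCl = 1/(1 + 0.4074) = 0.7105.
Free chlorine required for 2.3 ppm HOCl: 2.3 / 0.7105 = 3.237 ppm.
FC to add: 3.237 − 0.3 = 2.937 mg/L as Cl₂.
Cl₂ equivalent: 2.937 mg/L × 885,690 L = 2601 g.
Product at 88.5% available Cl: 2601 / 0.885 = 2939 g.

2.94 kg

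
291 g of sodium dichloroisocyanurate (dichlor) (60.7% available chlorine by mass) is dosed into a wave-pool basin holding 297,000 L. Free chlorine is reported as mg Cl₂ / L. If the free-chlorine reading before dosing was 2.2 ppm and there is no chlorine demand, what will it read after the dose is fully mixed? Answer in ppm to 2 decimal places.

Available chlorine delivered: 291 g × 0.607 = 176.6 g as Cl₂.
Concentration rise: 176.6 g / 297,000 L = 0.5947 mg/L = 0.59 ppm.
Final FC: 2.2 + 0.59 = 2.79 ppm.

2.79 ppm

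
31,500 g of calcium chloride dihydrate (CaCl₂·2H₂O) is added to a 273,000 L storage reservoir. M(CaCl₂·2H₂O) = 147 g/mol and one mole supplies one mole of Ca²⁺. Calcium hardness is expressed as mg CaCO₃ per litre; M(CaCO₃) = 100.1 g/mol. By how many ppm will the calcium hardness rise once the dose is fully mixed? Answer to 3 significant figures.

Moles of Ca²⁺: 31,500 g ÷ 147 g/mol = 214.3 mol.
As CaCO₃: 214.3 mol × 100.1 g/mol = 21,450 g.
Rise: 21,450 g / 273,000 L × 1000 = 78.57 mg/L.

78.6 ppm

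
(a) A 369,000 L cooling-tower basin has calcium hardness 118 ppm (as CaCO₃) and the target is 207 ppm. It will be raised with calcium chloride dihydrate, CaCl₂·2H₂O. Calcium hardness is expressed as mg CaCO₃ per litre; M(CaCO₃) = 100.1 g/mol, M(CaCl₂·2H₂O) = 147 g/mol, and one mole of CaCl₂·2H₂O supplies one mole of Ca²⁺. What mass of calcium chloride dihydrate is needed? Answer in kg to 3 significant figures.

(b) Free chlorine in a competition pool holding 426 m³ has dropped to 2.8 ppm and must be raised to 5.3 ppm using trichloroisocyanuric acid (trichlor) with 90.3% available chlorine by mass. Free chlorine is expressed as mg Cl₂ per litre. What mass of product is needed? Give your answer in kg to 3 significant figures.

(a) 48.2 kg; (b) 1.18 kg

(a) Hardness to add: (207 − 118) = 89 mg/L as CaCO₃ × 369,000 L = 32,840 g as CaCO₃.
(a) Moles of Ca²⁺ (1 mol Ca²⁺ ≡ 1 mol CaCO₃): 32,840 / 100.1 g/mol = 328.1 mol.
(a) Mass of CaCl₂·2H₂O: 328.1 × 147 = 48,230 g.

(b) Volume: 426 m³ = 426,000 L.
(b) Chlorine deficit: 5.3 − 2.8 = 2.5 ppm = 2.5 mg/L as Cl₂.
(b) Cl₂ equivalent needed: 2.5 mg/L × 426,000 L = 1,065,000 mg = 1065 g.
(b) Product at 90.3% available chlorine: 1065 / 0.903 = 1179 g.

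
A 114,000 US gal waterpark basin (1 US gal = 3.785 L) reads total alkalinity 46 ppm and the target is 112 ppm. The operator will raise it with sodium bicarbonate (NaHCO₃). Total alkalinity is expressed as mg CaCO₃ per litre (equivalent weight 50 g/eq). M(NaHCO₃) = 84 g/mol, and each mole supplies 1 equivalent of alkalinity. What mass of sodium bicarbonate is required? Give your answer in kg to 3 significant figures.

Volume: 114,000 US gal × 3.785 L/gal = 431,490 L.
Alkalinity to add: (112 − 46) = 66 mg/L as CaCO₃ × 431,490 L = 28,480 g as CaCO₃.
Equivalents: 28,480 g ÷ 50 g/eq = 569.6 eq.
NaHCO₃ supplies 1 eq per mole → 569.6 mol.
Mass: 569.6 mol × 84 g/mol = 47,840 g.

47.8 kg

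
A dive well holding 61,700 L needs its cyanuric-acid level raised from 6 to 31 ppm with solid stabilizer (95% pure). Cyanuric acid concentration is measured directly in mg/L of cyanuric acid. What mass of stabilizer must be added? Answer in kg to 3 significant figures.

1.62 kg

CYA to add: (31 − 6) = 25 mg/L × 61,700 L = 1542 g cyanuric acid.
At 95% purity: 1542 / 0.95 = 1624 g product.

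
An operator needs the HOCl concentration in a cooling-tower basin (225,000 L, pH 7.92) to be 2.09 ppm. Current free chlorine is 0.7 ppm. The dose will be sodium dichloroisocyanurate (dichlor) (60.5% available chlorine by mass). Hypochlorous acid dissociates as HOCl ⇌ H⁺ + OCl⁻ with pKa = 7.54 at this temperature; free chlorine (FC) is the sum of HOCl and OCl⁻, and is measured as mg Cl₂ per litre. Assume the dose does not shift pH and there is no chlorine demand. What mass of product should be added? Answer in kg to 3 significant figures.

2.38 kg

[OCl⁻]/[HOCl] = 10^(pH − pKa) = 10^(7.92 − 7.54) = 2.399; fraction as HOCl = 1/(1 + 2.399) = 0.2942.
Free chlorine required for 2.09 ppm HOCl: 2.09 / 0.2942 = 7.104 ppm.
FC to add: 7.104 − 0.7 = 6.404 mg/L as Cl₂.
Cl₂ equivalent: 6.404 mg/L × 225,000 L = 1441 g.
Product at 60.5% available Cl: 1441 / 0.605 = 2381 g.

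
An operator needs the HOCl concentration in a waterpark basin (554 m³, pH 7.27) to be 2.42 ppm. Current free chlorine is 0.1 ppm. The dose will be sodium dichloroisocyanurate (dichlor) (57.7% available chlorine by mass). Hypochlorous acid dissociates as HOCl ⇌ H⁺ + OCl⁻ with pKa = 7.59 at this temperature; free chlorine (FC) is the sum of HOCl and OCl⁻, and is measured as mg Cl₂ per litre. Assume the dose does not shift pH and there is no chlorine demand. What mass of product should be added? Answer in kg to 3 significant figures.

3.34 kg

Volume: 554 m³ = 554,000 L.
[OCl⁻]/[HOCl] = 10^(pH − pKa) = 10^(7.27 − 7.59) = 0.4786; fraction as HOCl = 1/(1 + 0.4786) = 0.6763.
Free chlorine required for 2.42 ppm HOCl: 2.42 / 0.6763 = 3.578 ppm.
FC to add: 3.578 − 0.1 = 3.478 mg/L as Cl₂.
Cl₂ equivalent: 3.478 mg/L × 554,000 L = 1927 g.
Product at 57.7% available Cl: 1927 / 0.577 = 3340 g.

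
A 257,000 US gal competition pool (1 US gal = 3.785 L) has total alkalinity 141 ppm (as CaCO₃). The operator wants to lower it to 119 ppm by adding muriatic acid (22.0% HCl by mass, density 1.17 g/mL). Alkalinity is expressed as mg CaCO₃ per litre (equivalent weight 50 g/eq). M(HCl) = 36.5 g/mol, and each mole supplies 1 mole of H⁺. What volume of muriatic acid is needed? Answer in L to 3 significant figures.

60.7 L

Volume: 257,000 US gal × 3.785 L/gal = 972,745 L.
Alkalinity to neutralize: (141 − 119) = 22 mg/L as CaCO₃ × 972,745 L = 21,400 g as CaCO₃.
Equivalents of H⁺ required: 21,400 ÷ 50 g/eq = 428 eq = 428 mol HCl.
Mass of HCl: 428 × 36.5 = 15,620 g.
Mass of 22.0% solution: 15,620 / 0.22 = 71,010 g.
Volume: 71,010 g ÷ 1.17 g/mL = 60,690 mL.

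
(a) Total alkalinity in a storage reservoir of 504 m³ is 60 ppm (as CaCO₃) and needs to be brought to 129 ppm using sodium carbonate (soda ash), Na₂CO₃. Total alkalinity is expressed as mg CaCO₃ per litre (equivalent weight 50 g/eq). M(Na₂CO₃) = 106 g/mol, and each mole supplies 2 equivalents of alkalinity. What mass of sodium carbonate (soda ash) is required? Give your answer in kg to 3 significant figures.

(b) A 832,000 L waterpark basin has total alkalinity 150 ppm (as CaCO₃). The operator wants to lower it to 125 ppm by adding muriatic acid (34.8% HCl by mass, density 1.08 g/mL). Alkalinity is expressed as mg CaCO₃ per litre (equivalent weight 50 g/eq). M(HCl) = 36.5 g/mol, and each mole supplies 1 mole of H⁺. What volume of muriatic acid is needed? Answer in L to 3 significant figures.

(a) Volume: 504 m³ = 504,000 L.
(a) Alkalinity to add: (129 − 60) = 69 mg/L as CaCO₃ × 504,000 L = 34,780 g as CaCO₃.
(a) Equivalents: 34,780 g ÷ 50 g/eq = 695.5 eq.
(a) Each mole of Na₂CO₃ supplies 2 eq, so 695.5 / 2 = 347.8 mol.
(a) Mass: 347.8 mol × 106 g/mol = 36,860 g.

(b) Alkalinity to neutralize: (150 − 125) = 25 mg/L as CaCO₃ × 832,000 L = 20,800 g as CaCO₃.
(b) Equivalents of H⁺ required: 20,800 ÷ 50 g/eq = 416 eq = 416 mol HCl.
(b) Mass of HCl: 416 × 36.5 = 15,180 g.
(b) Mass of 34.8% solution: 15,180 / 0.348 = 43,630 g.
(b) Volume: 43,630 g ÷ 1.08 g/mL = 40,400 mL.

(a) 36.9 kg; (b) 40.4 L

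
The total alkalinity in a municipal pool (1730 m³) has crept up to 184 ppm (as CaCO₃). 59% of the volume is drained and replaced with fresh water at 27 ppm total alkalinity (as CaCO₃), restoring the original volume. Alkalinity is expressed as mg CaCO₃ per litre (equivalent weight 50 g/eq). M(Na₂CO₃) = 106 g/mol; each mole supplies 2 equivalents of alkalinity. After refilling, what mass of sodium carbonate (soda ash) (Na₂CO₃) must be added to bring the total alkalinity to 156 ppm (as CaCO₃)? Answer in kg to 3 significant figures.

Volume: 1730 m³ = 1,730,000 L.
After draining 59% and refilling: 184 × 0.41 + 27 × 0.59 = 91.37 ppm.
Deficit to target: 156 − 91.37 = 64.63 mg/L.
As CaCO₃: 64.63 mg/L × 1,730,000 L = 111,800 g; ÷ 50 g/eq ÷ 2 = 1118 mol Na₂CO₃.
Mass: 1118 × 106 = 118,500 g.

119 kg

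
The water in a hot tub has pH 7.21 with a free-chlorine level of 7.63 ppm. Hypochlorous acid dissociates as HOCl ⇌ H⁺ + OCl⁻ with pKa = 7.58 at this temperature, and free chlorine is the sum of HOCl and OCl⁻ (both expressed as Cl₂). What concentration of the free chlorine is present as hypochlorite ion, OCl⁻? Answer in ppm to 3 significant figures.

2.28 ppm

[OCl⁻]/[HOCl] = 10^(pH − pKa) = 10^(7.21 − 7.58) = 10^-0.37 = 0.4266.
Fraction as HOCl = 1 / (1 + 0.4266) = 0.701.
OCl⁻ = (1 − 0.701) × 7.63 ppm = 2.282 ppm.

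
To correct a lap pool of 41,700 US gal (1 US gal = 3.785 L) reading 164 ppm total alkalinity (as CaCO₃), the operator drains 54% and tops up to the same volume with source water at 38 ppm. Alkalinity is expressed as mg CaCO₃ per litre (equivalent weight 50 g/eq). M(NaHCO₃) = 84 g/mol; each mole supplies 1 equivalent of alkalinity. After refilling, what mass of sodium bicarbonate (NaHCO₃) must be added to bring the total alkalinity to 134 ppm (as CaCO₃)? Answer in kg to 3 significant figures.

10.1 kg

Volume: 41,700 US gal × 3.785 L/gal = 157,834 L.
After draining 54% and refilling: 164 × 0.46 + 38 × 0.54 = 95.96 ppm.
Deficit to target: 134 − 95.96 = 38.04 mg/L.
As CaCO₃: 38.04 mg/L × 157,834 L = 6004 g; ÷ 50 g/eq ÷ 1 = 120.1 mol NaHCO₃.
Mass: 120.1 × 84 = 10,090 g.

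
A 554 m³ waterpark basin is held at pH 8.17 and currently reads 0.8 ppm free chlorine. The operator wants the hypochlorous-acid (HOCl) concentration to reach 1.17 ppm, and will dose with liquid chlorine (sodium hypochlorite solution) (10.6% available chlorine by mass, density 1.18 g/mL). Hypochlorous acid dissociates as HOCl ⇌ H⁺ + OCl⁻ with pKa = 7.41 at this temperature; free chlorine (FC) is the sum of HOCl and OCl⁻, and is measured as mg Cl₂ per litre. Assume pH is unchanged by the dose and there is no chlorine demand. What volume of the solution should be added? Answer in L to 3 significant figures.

31.5 L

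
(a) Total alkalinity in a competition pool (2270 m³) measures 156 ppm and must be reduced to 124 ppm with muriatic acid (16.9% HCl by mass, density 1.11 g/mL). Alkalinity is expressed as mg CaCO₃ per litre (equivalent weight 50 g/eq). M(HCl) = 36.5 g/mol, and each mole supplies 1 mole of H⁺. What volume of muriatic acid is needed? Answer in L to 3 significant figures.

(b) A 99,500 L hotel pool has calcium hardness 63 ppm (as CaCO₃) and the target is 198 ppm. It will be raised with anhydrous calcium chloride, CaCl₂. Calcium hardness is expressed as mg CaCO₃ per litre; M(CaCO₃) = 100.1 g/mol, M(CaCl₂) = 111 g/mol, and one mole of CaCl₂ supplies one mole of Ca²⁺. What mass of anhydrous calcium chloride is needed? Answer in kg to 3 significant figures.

(a) 283 L; (b) 14.9 kg

(a) Volume: 2270 m³ = 2,270,000 L.
(a) Alkalinity to neutralize: (156 − 124) = 32 mg/L as CaCO₃ × 2,270,000 L = 72,640 g as CaCO₃.
(a) Equivalents of H⁺ required: 72,640 ÷ 50 g/eq = 1453 eq = 1453 mol HCl.
(a) Mass of HCl: 1453 × 36.5 = 53,030 g.
(a) Mass of 16.9% solution: 53,030 / 0.169 = 313,800 g.
(a) Volume: 313,800 g ÷ 1.11 g/mL = 282,700 mL.

(b) Hardness to add: (198 − 63) = 135 mg/L as CaCO₃ × 99,500 L = 13,430 g as CaCO₃.
(b) Moles of Ca²⁺ (1 mol Ca²⁺ ≡ 1 mol CaCO₃): 13,430 / 100.1 g/mol = 134.2 mol.
(b) Mass of CaCl₂: 134.2 × 111 = 14,900 g.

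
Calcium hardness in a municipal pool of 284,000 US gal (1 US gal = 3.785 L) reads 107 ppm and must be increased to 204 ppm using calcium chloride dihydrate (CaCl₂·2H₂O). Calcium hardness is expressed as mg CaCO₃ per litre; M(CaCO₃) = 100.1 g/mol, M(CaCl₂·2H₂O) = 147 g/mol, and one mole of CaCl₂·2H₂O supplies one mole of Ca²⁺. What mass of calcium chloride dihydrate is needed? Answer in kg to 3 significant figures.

Volume: 284,000 US gal × 3.785 L/gal = 1,074,940 L.
Hardness to add: (204 − 107) = 97 mg/L as CaCO₃ × 1,074,940 L = 104,300 g as CaCO₃.
Moles of Ca²⁺ (1 mol Ca²⁺ ≡ 1 mol CaCO₃): 104,300 / 100.1 g/mol = 1042 mol.
Mass of CaCl₂·2H₂O: 1042 × 147 = 153,100 g.

153 kg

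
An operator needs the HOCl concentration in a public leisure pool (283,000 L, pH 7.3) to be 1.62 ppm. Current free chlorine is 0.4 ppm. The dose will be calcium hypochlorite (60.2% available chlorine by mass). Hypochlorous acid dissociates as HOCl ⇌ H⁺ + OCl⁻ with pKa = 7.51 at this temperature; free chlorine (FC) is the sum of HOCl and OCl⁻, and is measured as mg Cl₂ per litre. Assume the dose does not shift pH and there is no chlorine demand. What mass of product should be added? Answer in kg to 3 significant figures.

[OCl⁻]/[HOCl] = 10^(pH − pKa) = 10^(7.3 − 7.51) = 0.6166; fraction as HOCl = 1/(1 + 0.6166) = 0.6186.
Free chlorine required for 1.62 ppm HOCl: 1.62 / 0.6186 = 2.619 ppm.
FC to add: 2.619 − 0.4 = 2.219 mg/L as Cl₂.
Cl₂ equivalent: 2.219 mg/L × 283,000 L = 627.9 g.
Product at 60.2% available Cl: 627.9 / 0.602 = 1043 g.

1.04 kg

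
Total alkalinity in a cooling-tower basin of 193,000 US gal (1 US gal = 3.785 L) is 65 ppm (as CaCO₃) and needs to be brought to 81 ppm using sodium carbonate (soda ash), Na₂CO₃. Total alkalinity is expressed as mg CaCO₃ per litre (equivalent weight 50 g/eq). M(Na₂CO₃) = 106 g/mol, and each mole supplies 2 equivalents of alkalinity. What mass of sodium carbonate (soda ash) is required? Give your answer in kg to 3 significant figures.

12.4 kg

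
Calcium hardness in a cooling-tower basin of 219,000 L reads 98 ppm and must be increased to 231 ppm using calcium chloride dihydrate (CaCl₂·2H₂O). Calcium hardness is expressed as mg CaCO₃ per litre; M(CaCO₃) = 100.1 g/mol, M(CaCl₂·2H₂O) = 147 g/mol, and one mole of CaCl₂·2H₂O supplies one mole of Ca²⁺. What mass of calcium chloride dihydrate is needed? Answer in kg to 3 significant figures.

Hardness to add: (231 − 98) = 133 mg/L as CaCO₃ × 219,000 L = 29,130 g as CaCO₃.
Moles of Ca²⁺ (1 mol Ca²⁺ ≡ 1 mol CaCO₃): 29,130 / 100.1 g/mol = 291 mol.
Mass of CaCl₂·2H₂O: 291 × 147 = 42,770 g.

42.8 kg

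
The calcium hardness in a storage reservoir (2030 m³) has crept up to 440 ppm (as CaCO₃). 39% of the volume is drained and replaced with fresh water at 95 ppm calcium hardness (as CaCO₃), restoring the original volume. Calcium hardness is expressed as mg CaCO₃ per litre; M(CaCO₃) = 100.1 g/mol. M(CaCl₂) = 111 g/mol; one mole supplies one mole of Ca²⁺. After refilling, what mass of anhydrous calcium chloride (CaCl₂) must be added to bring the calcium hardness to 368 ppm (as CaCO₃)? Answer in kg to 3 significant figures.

Volume: 2030 m³ = 2,030,000 L.
After draining 39% and refilling: 440 × 0.61 + 95 × 0.39 = 305.45 ppm.
Deficit to target: 368 − 305.45 = 62.55 mg/L.
As CaCO₃: 62.55 mg/L × 2,030,000 L = 127,000 g; ÷ 100.1 = 1268 mol Ca²⁺.
Mass: 1268 × 111 = 140,800 g.

141 kg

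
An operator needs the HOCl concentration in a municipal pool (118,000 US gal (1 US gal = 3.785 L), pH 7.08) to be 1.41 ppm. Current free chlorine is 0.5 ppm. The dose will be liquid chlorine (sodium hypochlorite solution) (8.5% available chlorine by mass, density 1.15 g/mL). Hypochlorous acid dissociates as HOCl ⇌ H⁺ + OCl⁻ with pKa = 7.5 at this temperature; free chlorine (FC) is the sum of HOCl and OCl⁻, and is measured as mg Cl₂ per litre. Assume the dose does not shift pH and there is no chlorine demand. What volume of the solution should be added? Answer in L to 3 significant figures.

Volume: 118,000 US gal × 3.785 L/gal = 446,630 L.
[OCl⁻]/[HOCl] = 10^(pH − pKa) = 10^(7.08 − 7.5) = 0.3802; fraction as HOCl = 1/(1 + 0.3802) = 0.7245.
Free chlorine required for 1.41 ppm HOCl: 1.41 / 0.7245 = 1.946 ppm.
FC to add: 1.946 − 0.5 = 1.446 mg/L as Cl₂.
Cl₂ equivalent: 1.446 mg/L × 446,630 L = 645.9 g.
Product at 8.5% available Cl: 645.9 / 0.085 = 7598 g.
Volume: 7598 g ÷ 1.15 g/mL = 6607 mL.

6.61 L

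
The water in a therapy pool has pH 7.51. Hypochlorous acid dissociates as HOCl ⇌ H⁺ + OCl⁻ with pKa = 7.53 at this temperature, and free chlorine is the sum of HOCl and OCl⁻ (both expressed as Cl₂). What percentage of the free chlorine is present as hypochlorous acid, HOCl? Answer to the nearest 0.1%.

[OCl⁻]/[HOCl] = 10^(pH − pKa) = 10^(7.51 − 7.53) = 10^-0.02 = 0.955.
Fraction as HOCl = 1 / (1 + 0.955) = 0.5115.

51.2%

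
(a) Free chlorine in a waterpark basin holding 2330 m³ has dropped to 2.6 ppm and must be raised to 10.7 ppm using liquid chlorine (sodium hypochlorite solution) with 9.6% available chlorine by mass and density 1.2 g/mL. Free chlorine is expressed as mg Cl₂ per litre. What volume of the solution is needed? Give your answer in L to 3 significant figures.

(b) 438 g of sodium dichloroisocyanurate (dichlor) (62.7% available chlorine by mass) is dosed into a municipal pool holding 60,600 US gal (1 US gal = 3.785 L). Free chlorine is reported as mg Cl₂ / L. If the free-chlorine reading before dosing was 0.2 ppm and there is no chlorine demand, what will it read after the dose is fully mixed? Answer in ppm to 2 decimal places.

(a) 164 L; (b) 1.40 ppm

(a) Volume: 2330 m³ = 2,330,000 L.
(a) Chlorine deficit: 10.7 − 2.6 = 8.1 ppm = 8.1 mg/L as Cl₂.
(a) Cl₂ equivalent needed: 8.1 mg/L × 2,330,000 L = 18,870,000 mg = 18,870 g.
(a) Product at 9.6% available chlorine: 18,870 / 0.096 = 196,600 g.
(a) Volume at density 1.2 g/mL: 196,600 g ÷ 1.2 g/mL = 163,800 mL.

(b) Volume: 60,600 US gal × 3.785 L/gal = 229,371 L.
(b) Available chlorine delivered: 438 g × 0.627 = 274.6 g as Cl₂.
(b) Concentration rise: 274.6 g / 229,371 L = 1.197 mg/L = 1.20 ppm.
(b) Final FC: 0.2 + 1.20 = 1.40 ppm.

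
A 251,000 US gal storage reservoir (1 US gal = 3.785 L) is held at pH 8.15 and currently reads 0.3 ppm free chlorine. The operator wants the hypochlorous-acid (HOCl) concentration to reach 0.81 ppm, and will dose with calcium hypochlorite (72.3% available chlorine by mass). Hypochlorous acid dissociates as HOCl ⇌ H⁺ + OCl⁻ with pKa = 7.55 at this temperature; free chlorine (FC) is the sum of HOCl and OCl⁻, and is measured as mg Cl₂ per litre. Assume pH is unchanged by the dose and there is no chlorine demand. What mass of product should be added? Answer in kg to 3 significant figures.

4.91 kg

Volume: 251,000 US gal × 3.785 L/gal = 950,035 L.
[OCl⁻]/[HOCl] = 10^(pH − pKa) = 10^(8.15 − 7.55) = 3.981; fraction as HOCl = 1/(1 + 3.981) = 0.2008.
Free chlorine required for 0.81 ppm HOCl: 0.81 / 0.2008 = 4.035 ppm.
FC to add: 4.035 − 0.3 = 3.735 mg/L as Cl₂.
Cl₂ equivalent: 3.735 mg/L × 950,035 L = 3548 g.
Product at 72.3% available Cl: 3548 / 0.723 = 4907 g.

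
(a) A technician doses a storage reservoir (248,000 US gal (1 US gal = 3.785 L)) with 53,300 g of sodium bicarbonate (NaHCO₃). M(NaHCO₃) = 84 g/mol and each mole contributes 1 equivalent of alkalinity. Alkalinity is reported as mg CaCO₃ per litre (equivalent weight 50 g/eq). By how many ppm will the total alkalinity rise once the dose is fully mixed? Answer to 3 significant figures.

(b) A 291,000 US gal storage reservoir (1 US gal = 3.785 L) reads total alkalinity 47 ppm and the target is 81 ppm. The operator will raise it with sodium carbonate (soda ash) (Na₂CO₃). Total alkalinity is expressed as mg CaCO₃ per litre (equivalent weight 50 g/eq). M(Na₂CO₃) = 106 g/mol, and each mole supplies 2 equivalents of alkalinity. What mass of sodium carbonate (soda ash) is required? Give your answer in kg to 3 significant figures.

(a) Volume: 248,000 US gal × 3.785 L/gal = 938,680 L.
(a) Moles of NaHCO₃: 53,300 g ÷ 84 g/mol = 634.5 mol → 634.5 eq of alkalinity.
(a) As CaCO₃: 634.5 eq × 50 g/eq = 31,730 g.
(a) Rise: 31,730 g / 938,680 L × 1000 = 33.8 mg/L.

(b) Volume: 291,000 US gal × 3.785 L/gal = 1,101,435 L.
(b) Alkalinity to add: (81 − 47) = 34 mg/L as CaCO₃ × 1,101,435 L = 37,450 g as CaCO₃.
(b) Equivalents: 37,450 g ÷ 50 g/eq = 749 eq.
(b) Each mole of Na₂CO₃ supplies 2 eq, so 749 / 2 = 374.5 mol.
(b) Mass: 374.5 mol × 106 g/mol = 39,700 g.

(a) 33.8 ppm; (b) 39.7 kg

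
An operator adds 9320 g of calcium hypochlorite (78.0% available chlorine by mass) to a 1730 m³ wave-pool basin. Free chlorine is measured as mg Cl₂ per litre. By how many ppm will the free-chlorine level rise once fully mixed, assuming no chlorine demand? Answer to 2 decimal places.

4.20 ppm

Volume: 1730 m³ = 1,730,000 L.
Available chlorine delivered: 9320 g × 0.78 = 7270 g as Cl₂.
Concentration rise: 7270 g / 1,730,000 L = 4.202 mg/L = 4.20 ppm.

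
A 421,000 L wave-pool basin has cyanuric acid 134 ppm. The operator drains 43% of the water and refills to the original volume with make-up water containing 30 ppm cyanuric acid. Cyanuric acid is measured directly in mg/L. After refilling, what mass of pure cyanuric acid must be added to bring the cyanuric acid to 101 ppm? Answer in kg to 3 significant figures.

4.93 kg

After draining 43% and refilling: 134 × 0.57 + 30 × 0.43 = 89.28 ppm.
Deficit to target: 101 − 89.28 = 11.72 mg/L.
Mass: 11.72 mg/L × 421,000 L = 4934 g cyanuric acid.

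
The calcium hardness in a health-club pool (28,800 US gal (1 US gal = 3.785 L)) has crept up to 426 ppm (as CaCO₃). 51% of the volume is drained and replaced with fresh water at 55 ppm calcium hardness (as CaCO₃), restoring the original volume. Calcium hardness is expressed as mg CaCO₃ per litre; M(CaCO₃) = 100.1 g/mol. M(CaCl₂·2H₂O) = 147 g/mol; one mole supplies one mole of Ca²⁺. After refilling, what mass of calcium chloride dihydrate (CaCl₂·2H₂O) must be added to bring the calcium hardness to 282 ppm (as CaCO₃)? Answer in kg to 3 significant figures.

Volume: 28,800 US gal × 3.785 L/gal = 109,008 L.
After draining 51% and refilling: 426 × 0.49 + 55 × 0.51 = 236.79 ppm.
Deficit to target: 282 − 236.79 = 45.21 mg/L.
As CaCO₃: 45.21 mg/L × 109,008 L = 4928 g; ÷ 100.1 = 49.23 mol Ca²⁺.
Mass: 49.23 × 147 = 7237 g.

7.24 kg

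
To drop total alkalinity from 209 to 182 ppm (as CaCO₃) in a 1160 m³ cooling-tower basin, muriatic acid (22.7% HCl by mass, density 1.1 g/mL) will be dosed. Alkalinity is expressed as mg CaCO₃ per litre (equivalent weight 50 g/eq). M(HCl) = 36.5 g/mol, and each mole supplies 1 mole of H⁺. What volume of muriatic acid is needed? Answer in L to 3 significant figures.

91.6 L

Volume: 1160 m³ = 1,160,000 L.
Alkalinity to neutralize: (209 − 182) = 27 mg/L as CaCO₃ × 1,160,000 L = 31,320 g as CaCO₃.
Equivalents of H⁺ required: 31,320 ÷ 50 g/eq = 626.4 eq = 626.4 mol HCl.
Mass of HCl: 626.4 × 36.5 = 22,860 g.
Mass of 22.7% solution: 22,860 / 0.227 = 100,700 g.
Volume: 100,700 g ÷ 1.1 g/mL = 91,560 mL.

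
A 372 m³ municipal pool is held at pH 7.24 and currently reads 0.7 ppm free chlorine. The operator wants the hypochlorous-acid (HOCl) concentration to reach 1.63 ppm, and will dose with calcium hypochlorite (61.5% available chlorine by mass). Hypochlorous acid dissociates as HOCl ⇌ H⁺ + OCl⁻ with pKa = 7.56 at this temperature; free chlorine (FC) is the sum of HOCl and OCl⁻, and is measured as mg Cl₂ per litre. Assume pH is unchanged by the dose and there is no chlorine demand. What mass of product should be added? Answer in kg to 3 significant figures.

1.03 kg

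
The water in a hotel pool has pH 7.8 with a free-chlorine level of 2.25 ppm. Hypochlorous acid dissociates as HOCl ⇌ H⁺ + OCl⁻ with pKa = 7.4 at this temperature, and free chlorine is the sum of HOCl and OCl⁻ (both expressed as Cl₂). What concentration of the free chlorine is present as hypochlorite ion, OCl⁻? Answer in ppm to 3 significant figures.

[OCl⁻]/[HOCl] = 10^(pH − pKa) = 10^(7.8 − 7.4) = 10^0.40 = 2.512.
Fraction as HOCl = 1 / (1 + 2.512) = 0.2847.
OCl⁻ = (1 − 0.2847) × 2.25 ppm = 1.609 ppm.

1.61 ppm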